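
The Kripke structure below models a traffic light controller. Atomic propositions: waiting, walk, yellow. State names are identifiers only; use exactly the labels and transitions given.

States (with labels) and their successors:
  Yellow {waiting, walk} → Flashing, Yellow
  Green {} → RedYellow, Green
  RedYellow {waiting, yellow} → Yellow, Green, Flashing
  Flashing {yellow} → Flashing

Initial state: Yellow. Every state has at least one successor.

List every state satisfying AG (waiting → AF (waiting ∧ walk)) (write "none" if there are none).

{Yellow, Flashing}

States satisfying waiting → AF (waiting ∧ walk): {Yellow, Green, Flashing}.
States satisfying AG (waiting → AF (waiting ∧ walk)): {Yellow, Flashing}.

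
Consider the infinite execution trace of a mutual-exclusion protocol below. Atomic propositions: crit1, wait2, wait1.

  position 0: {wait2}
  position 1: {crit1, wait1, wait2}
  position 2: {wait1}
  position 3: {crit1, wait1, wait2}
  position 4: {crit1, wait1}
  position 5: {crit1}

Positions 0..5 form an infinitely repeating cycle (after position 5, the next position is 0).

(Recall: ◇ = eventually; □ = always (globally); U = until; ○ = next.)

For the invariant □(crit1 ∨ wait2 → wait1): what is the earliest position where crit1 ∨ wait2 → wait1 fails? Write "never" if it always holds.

0

At position 0 the labels are {wait2}, so crit1 ∨ wait2 → wait1 is false there. This is the first violation.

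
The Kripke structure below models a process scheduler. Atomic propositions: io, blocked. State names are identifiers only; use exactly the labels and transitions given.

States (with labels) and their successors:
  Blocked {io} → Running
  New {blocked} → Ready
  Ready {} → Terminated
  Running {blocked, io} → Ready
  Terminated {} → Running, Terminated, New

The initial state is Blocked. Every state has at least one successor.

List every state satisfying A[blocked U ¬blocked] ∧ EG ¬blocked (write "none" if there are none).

{Ready, Terminated}

States satisfying blocked: {New, Running}.
States satisfying ¬blocked: {Blocked, Ready, Terminated}.
States satisfying A[blocked U ¬blocked]: {Blocked, New, Ready, Running, Terminated}.
States satisfying EG ¬blocked: {Ready, Terminated}.
States satisfying A[blocked U ¬blocked] ∧ EG ¬blocked: {Ready, Terminated}.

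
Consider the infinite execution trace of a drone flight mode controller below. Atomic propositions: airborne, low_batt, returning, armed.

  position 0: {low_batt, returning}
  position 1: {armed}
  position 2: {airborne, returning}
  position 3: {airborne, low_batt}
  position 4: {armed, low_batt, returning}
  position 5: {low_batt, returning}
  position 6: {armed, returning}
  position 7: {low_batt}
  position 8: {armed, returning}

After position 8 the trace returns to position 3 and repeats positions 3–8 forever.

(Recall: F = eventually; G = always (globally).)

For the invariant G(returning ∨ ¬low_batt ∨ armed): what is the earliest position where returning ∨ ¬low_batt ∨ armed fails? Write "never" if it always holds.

Check returning ∨ ¬low_batt ∨ armed at each position in order: 0 ✓, 1 ✓, 2 ✓.
At position 3 the labels are {airborne, low_batt}, so returning ∨ ¬low_batt ∨ armed is false there. This is the first violation.

3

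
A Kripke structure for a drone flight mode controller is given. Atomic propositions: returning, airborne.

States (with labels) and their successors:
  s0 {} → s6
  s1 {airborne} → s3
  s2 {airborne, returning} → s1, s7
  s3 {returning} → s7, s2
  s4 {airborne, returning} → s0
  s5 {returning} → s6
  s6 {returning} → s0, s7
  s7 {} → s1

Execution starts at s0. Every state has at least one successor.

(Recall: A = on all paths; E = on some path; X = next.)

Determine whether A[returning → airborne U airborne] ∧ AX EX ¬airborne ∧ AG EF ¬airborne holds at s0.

States satisfying returning → airborne: {s0, s1, s2, s4, s7}.
States satisfying airborne: {s1, s2, s4}.
States satisfying A[returning → airborne U airborne]: {s1, s2, s4, s7}.
States satisfying EX ¬airborne: {s0, s1, s2, s3, s4, s5, s6}.
States satisfying AX EX ¬airborne: {s0, s1, s4, s5, s7}.
States satisfying EF ¬airborne: {s0, s1, s2, s3, s4, s5, s6, s7}.
States satisfying AG EF ¬airborne: {s0, s1, s2, s3, s4, s5, s6, s7}.
States satisfying AX EX ¬airborne ∧ AG EF ¬airborne: {s0, s1, s4, s5, s7}.
States satisfying A[returning → airborne U airborne] ∧ AX EX ¬airborne ∧ AG EF ¬airborne: {s1, s4, s7}.
s0 ∉ Sat(A[returning → airborne U airborne] ∧ AX EX ¬airborne ∧ AG EF ¬airborne).

No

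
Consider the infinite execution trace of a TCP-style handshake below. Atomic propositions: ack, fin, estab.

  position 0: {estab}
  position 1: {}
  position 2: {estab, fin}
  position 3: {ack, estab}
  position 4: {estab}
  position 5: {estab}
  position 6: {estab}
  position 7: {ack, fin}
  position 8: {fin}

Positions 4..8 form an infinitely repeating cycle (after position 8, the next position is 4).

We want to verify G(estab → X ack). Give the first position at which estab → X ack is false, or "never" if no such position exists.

At position 0 the labels are {estab} and the next position 1 has {}, so estab → X ack is false there. This is the first violation.

0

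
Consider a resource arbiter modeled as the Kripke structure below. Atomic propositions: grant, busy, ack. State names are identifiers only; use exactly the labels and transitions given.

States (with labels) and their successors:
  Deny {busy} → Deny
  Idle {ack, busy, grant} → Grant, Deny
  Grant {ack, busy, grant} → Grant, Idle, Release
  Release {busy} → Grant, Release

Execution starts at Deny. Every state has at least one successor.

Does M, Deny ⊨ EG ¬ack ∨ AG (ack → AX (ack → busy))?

States satisfying ¬ack: {Deny, Release}.
States satisfying EG ¬ack: {Deny, Release}.
States satisfying ack → AX (ack → busy): {Deny, Idle, Grant, Release}.
States satisfying AG (ack → AX (ack → busy)): {Deny, Idle, Grant, Release}.
States satisfying EG ¬ack ∨ AG (ack → AX (ack → busy)): {Deny, Idle, Grant, Release}.
Deny ∈ Sat(EG ¬ack ∨ AG (ack → AX (ack → busy))).

Yes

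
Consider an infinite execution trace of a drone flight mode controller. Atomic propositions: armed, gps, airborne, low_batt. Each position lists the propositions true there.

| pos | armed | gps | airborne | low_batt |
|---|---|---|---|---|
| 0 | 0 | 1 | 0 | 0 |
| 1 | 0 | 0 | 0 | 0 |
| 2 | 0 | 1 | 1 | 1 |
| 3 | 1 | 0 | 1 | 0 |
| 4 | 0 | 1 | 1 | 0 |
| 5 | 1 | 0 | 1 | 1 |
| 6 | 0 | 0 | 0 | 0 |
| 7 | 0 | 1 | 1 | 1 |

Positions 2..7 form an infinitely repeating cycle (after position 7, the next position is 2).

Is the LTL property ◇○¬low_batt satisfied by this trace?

○¬low_batt holds at position 0, which is reachable from 0, so ◇○¬low_batt holds.

Satisfied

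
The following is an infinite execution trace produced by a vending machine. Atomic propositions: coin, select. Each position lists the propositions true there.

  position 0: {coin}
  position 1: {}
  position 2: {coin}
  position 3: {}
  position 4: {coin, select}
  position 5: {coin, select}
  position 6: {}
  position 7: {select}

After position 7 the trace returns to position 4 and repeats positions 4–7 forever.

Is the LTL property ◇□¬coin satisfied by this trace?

□¬coin is false at every position 0..7, so it never becomes true and ◇□¬coin fails.

Does not hold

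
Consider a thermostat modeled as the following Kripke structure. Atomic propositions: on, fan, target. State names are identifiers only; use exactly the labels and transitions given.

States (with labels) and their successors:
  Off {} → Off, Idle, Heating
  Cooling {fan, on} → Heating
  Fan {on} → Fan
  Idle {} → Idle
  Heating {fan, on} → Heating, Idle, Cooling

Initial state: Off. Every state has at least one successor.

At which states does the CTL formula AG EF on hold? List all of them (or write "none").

States satisfying EF on: {Off, Cooling, Fan, Heating}.
States satisfying AG EF on: {Fan}.

{Fan}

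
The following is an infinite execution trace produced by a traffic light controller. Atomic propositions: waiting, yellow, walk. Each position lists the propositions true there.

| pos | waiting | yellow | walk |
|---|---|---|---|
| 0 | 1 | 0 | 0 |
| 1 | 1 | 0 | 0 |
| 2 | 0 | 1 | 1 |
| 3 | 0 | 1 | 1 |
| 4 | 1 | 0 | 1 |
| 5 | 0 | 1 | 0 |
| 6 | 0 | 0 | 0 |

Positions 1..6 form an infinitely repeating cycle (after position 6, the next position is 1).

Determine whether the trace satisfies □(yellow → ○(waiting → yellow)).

Violated

yellow → ○(waiting → yellow) must hold at every position from 0 onward. It fails at position 3, so □(yellow → ○(waiting → yellow)) is false.
Positions where yellow holds: 2, 3, 5.
Check ○(waiting → yellow) at each: 2→ok, 3→fails, 5→ok.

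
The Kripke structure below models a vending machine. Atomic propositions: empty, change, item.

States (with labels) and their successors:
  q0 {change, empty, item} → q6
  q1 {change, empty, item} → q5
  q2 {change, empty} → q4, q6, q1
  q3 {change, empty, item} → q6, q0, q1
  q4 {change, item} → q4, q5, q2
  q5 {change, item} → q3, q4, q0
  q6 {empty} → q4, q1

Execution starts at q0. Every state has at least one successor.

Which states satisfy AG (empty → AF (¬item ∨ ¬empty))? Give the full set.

States satisfying empty → AF (¬item ∨ ¬empty): {q0, q1, q2, q3, q4, q5, q6}.
States satisfying AG (empty → AF (¬item ∨ ¬empty)): {q0, q1, q2, q3, q4, q5, q6}.

{q0, q1, q2, q3, q4, q5, q6}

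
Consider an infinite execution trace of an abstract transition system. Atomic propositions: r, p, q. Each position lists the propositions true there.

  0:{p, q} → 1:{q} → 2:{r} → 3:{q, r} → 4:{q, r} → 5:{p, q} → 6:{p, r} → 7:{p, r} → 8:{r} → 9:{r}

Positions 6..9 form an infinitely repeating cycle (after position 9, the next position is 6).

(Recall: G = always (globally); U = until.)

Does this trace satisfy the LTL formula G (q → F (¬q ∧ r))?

q → F (¬q ∧ r) holds at every position 0..9, and those are all positions ever visited, so G (q → F (¬q ∧ r)) holds.
Positions where q holds: 0, 1, 3, 4, 5.
Check F (¬q ∧ r) at each: 0→ok, 1→ok, 3→ok, 4→ok, 5→ok.

Satisfied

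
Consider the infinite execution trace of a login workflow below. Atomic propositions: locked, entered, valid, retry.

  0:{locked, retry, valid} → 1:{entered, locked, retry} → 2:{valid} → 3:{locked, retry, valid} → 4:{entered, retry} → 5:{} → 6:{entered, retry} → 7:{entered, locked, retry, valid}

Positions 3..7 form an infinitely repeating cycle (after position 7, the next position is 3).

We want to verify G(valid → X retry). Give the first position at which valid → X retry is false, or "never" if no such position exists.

never

valid → X retry holds at every position 0..7, and those are all the positions the trace ever visits, so the invariant G(valid → X retry) is never violated.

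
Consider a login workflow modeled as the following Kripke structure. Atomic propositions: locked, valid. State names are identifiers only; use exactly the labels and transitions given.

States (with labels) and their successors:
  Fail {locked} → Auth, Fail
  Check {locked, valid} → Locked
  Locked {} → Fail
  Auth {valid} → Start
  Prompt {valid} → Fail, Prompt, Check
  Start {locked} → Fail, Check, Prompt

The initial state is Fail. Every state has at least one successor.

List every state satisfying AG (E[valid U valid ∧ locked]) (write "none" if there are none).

States satisfying E[valid U valid ∧ locked]: {Check, Prompt}.
States satisfying AG (E[valid U valid ∧ locked]): ∅.

none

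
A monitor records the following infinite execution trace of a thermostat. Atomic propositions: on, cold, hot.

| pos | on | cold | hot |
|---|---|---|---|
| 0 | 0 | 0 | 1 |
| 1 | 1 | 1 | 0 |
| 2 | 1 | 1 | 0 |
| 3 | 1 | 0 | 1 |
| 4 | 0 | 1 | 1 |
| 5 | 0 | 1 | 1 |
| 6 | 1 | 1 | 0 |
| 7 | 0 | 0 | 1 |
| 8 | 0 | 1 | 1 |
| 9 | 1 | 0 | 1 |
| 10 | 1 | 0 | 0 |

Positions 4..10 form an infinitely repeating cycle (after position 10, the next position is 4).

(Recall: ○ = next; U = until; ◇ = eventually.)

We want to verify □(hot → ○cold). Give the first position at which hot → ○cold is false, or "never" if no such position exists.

8

Check hot → ○cold at each position in order: 0 ✓, 1 ✓, 2 ✓, 3 ✓, 4 ✓, 5 ✓, 6 ✓, 7 ✓.
At position 8 the labels are {cold, hot} and the next position 9 has {hot, on}, so hot → ○cold is false there. This is the first violation.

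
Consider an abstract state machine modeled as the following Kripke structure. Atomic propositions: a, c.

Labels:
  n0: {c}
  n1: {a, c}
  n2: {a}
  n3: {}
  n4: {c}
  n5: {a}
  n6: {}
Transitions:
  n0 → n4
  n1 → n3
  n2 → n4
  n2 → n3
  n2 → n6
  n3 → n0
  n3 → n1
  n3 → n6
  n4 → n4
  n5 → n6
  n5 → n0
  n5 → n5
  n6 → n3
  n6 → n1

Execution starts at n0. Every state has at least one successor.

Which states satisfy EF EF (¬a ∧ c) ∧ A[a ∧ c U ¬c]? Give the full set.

{n1, n2, n3, n5, n6}

States satisfying EF (¬a ∧ c): {n0, n1, n2, n3, n4, n5, n6}.
States satisfying EF EF (¬a ∧ c): {n0, n1, n2, n3, n4, n5, n6}.
States satisfying a ∧ c: {n1}.
States satisfying ¬c: {n2, n3, n5, n6}.
States satisfying A[a ∧ c U ¬c]: {n1, n2, n3, n5, n6}.
States satisfying EF EF (¬a ∧ c) ∧ A[a ∧ c U ¬c]: {n1, n2, n3, n5, n6}.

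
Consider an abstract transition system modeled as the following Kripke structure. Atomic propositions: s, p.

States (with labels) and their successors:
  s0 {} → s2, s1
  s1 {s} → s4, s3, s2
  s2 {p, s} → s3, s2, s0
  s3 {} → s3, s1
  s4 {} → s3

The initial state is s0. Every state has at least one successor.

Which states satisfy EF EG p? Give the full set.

{s0, s1, s2, s3, s4}

States satisfying EG p: {s2}.
States satisfying EF EG p: {s0, s1, s2, s3, s4}.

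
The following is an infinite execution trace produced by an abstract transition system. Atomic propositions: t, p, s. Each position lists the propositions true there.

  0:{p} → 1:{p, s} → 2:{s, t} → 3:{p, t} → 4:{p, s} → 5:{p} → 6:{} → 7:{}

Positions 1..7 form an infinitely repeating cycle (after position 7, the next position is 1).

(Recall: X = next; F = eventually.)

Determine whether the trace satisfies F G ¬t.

G ¬t is false at every position 0..7, so it never becomes true and F G ¬t fails.

Violated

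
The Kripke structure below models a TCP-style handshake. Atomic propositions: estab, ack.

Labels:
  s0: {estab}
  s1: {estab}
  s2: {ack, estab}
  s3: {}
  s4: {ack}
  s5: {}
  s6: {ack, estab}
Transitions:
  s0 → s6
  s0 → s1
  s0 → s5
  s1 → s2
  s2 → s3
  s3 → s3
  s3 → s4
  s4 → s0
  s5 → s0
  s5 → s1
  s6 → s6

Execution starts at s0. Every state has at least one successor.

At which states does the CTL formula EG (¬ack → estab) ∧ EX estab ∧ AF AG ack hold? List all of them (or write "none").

{s6}

States satisfying ¬ack → estab: {s0, s1, s2, s4, s6}.
States satisfying EG (¬ack → estab): {s0, s4, s6}.
States satisfying estab: {s0, s1, s2, s6}.
States satisfying EX estab: {s0, s1, s4, s5, s6}.
States satisfying AG ack: {s6}.
States satisfying AF AG ack: {s6}.
States satisfying EX estab ∧ AF AG ack: {s6}.
States satisfying EG (¬ack → estab) ∧ EX estab ∧ AF AG ack: {s6}.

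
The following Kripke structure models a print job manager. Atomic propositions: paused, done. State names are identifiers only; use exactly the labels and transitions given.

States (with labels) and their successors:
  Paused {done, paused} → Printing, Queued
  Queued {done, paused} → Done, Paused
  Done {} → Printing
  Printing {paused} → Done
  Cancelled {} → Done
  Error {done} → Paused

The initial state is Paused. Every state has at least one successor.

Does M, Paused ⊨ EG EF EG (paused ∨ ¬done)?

Satisfied

States satisfying EF EG (paused ∨ ¬done): {Paused, Queued, Done, Printing, Cancelled, Error}.
States satisfying EG EF EG (paused ∨ ¬done): {Paused, Queued, Done, Printing, Cancelled, Error}.
Paused ∈ Sat(EG EF EG (paused ∨ ¬done)).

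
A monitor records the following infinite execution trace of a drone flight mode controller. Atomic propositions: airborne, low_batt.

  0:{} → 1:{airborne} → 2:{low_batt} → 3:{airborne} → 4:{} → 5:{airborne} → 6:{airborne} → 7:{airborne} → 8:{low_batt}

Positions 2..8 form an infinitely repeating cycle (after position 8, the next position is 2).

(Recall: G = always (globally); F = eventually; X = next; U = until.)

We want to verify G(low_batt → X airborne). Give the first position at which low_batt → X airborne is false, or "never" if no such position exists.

Check low_batt → X airborne at each position in order: 0 ✓, 1 ✓, 2 ✓, 3 ✓, 4 ✓, 5 ✓, 6 ✓, 7 ✓.
At position 8 the labels are {low_batt} and the next position 2 has {low_batt}, so low_batt → X airborne is false there. This is the first violation.

8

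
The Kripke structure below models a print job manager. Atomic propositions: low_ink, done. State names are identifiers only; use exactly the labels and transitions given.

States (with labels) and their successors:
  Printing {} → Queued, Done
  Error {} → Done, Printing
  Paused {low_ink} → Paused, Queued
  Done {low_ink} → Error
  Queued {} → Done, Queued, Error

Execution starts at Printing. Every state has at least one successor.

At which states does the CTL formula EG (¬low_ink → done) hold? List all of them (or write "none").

{Paused}

States satisfying ¬low_ink → done: {Paused, Done}.
States satisfying EG (¬low_ink → done): {Paused}.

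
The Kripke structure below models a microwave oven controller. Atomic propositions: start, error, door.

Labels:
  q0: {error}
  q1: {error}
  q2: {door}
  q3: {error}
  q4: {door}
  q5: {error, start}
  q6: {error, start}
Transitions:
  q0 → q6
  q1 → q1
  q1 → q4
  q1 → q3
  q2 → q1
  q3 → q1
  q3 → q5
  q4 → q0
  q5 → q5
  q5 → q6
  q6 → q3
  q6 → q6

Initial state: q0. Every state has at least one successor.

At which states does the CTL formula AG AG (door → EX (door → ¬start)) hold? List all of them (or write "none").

{q0, q1, q2, q3, q4, q5, q6}

States satisfying AG (door → EX (door → ¬start)): {q0, q1, q2, q3, q4, q5, q6}.
States satisfying AG AG (door → EX (door → ¬start)): {q0, q1, q2, q3, q4, q5, q6}.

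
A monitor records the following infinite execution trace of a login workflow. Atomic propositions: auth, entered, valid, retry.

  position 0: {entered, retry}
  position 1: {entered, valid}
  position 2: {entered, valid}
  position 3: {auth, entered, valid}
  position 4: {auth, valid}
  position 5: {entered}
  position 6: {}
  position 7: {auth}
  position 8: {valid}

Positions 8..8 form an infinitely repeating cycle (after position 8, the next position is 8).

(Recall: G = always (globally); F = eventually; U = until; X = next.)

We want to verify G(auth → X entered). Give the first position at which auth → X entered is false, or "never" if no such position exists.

Check auth → X entered at each position in order: 0 ✓, 1 ✓, 2 ✓.
At position 3 the labels are {auth, entered, valid} and the next position 4 has {auth, valid}, so auth → X entered is false there. This is the first violation.

3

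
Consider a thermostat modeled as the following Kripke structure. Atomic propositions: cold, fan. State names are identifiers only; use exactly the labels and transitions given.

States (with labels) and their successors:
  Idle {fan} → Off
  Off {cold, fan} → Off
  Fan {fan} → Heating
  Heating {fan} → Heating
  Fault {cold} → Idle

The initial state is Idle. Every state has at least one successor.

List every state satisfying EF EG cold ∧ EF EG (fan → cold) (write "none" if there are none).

{Idle, Off, Fault}

States satisfying EG cold: {Off}.
States satisfying EF EG cold: {Idle, Off, Fault}.
States satisfying EG (fan → cold): {Off}.
States satisfying EF EG (fan → cold): {Idle, Off, Fault}.
States satisfying EF EG cold ∧ EF EG (fan → cold): {Idle, Off, Fault}.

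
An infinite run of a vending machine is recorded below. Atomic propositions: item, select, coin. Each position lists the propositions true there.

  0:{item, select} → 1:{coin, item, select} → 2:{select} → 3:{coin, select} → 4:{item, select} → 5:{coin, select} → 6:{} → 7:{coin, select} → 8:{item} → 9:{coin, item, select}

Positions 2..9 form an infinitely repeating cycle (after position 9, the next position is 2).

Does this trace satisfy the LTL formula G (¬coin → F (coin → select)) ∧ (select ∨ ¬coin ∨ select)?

Holds

¬coin → F (coin → select) holds at every position 0..9, and those are all positions ever visited, so G (¬coin → F (coin → select)) holds.
Positions where ¬coin holds: 0, 2, 4, 6, 8.
Check F (coin → select) at each: 0→ok, 2→ok, 4→ok, 6→ok, 8→ok.
At position 0: G (¬coin → F (coin → select)) is true; select ∨ ¬coin ∨ select is true; so G (¬coin → F (coin → select)) ∧ (select ∨ ¬coin ∨ select) is true.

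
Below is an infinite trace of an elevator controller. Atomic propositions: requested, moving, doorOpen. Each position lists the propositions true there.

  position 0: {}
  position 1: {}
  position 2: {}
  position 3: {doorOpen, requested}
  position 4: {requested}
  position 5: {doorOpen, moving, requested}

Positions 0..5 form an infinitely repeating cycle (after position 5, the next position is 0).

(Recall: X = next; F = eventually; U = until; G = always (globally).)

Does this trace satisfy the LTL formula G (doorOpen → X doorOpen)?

doorOpen → X doorOpen must hold at every position from 0 onward. It fails at position 3, so G (doorOpen → X doorOpen) is false.
Positions where doorOpen holds: 3, 5.
Check X doorOpen at each: 3→fails, 5→fails.

Does not hold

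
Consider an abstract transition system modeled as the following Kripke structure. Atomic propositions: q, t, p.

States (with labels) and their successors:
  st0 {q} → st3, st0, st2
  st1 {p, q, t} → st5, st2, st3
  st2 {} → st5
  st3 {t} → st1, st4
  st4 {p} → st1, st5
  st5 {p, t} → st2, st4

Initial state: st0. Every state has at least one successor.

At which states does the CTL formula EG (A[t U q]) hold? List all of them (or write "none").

States satisfying A[t U q]: {st0, st1}.
States satisfying EG (A[t U q]): {st0}.

{st0}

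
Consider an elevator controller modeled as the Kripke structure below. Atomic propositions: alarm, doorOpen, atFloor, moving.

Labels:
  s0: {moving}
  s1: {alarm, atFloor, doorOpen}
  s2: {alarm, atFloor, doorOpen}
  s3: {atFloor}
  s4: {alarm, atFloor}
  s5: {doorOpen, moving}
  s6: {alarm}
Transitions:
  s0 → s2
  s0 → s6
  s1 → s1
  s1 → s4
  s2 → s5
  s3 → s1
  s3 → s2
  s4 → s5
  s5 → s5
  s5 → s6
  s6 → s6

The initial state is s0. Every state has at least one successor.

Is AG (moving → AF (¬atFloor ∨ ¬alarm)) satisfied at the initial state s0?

States satisfying moving → AF (¬atFloor ∨ ¬alarm): {s0, s1, s2, s3, s4, s5, s6}.
States satisfying AG (moving → AF (¬atFloor ∨ ¬alarm)): {s0, s1, s2, s3, s4, s5, s6}.
Every state reachable from s0 satisfies moving → AF (¬atFloor ∨ ¬alarm).
s0 ∈ Sat(AG (moving → AF (¬atFloor ∨ ¬alarm))).

Holds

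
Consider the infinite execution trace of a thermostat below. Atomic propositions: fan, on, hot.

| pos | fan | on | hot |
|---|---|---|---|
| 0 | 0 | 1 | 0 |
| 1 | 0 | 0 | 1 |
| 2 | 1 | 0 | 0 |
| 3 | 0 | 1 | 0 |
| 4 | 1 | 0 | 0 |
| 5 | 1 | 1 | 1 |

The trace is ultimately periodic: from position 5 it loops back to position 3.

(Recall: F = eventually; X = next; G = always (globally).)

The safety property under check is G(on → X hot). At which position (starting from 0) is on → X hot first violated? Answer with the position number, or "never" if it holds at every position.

Check on → X hot at each position in order: 0 ✓, 1 ✓, 2 ✓.
At position 3 the labels are {on} and the next position 4 has {fan}, so on → X hot is false there. This is the first violation.

3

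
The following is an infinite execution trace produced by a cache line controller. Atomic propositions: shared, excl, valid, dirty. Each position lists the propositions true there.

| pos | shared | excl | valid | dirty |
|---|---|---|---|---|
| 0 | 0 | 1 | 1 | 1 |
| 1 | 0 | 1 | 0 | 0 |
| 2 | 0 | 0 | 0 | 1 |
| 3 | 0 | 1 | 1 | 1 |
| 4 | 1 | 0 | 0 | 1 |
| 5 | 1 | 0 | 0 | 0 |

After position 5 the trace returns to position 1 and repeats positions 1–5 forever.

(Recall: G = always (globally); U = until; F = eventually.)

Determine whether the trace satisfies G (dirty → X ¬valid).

dirty → X ¬valid must hold at every position from 0 onward. It fails at position 2, so G (dirty → X ¬valid) is false.
Positions where dirty holds: 0, 2, 3, 4.
Check X ¬valid at each: 0→ok, 2→fails, 3→ok, 4→ok.

No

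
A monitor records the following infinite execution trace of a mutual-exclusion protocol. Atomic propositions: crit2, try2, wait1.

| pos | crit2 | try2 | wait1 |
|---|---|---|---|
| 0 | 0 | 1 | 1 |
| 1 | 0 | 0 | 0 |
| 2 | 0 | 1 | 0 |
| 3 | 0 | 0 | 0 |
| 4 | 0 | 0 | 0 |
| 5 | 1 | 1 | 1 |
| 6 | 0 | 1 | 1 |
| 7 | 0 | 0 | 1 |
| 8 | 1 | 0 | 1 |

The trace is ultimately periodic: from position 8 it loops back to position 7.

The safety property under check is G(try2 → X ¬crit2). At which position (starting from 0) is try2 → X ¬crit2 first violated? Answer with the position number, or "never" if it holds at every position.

try2 → X ¬crit2 holds at every position 0..8, and those are all the positions the trace ever visits, so the invariant G(try2 → X ¬crit2) is never violated.

never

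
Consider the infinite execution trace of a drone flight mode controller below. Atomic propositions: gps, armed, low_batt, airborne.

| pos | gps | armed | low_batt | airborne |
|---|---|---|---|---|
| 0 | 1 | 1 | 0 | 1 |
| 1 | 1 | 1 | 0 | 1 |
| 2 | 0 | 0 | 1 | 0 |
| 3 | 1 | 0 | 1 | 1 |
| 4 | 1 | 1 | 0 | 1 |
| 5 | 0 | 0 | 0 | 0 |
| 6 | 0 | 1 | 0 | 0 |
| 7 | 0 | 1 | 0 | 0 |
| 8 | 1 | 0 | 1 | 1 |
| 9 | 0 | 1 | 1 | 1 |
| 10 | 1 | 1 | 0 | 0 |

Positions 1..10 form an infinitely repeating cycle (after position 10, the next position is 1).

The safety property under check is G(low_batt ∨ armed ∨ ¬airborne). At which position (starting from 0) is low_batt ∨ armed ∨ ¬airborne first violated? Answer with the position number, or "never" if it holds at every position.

low_batt ∨ armed ∨ ¬airborne holds at every position 0..10, and those are all the positions the trace ever visits, so the invariant G(low_batt ∨ armed ∨ ¬airborne) is never violated.

never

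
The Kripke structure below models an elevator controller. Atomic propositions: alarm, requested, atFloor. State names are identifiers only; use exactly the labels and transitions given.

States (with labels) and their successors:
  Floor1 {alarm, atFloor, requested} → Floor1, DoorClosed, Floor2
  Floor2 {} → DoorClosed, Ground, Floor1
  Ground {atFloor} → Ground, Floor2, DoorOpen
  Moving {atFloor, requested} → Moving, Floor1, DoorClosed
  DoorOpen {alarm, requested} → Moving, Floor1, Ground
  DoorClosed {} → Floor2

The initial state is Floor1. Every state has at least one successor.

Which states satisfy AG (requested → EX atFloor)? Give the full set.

States satisfying requested → EX atFloor: {Floor1, Floor2, Ground, Moving, DoorOpen, DoorClosed}.
States satisfying AG (requested → EX atFloor): {Floor1, Floor2, Ground, Moving, DoorOpen, DoorClosed}.

{Floor1, Floor2, Ground, Moving, DoorOpen, DoorClosed}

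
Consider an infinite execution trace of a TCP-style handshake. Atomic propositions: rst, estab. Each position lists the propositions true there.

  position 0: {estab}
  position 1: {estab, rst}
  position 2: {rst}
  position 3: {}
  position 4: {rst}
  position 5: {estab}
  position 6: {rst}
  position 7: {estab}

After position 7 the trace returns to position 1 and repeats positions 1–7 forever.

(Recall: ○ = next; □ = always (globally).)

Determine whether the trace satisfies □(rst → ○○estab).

rst → ○○estab must hold at every position from 0 onward. It fails at position 1, so □(rst → ○○estab) is false.
Positions where rst holds: 1, 2, 4, 6.
Check ○○estab at each: 1→fails, 2→fails, 4→fails, 6→ok.

Violated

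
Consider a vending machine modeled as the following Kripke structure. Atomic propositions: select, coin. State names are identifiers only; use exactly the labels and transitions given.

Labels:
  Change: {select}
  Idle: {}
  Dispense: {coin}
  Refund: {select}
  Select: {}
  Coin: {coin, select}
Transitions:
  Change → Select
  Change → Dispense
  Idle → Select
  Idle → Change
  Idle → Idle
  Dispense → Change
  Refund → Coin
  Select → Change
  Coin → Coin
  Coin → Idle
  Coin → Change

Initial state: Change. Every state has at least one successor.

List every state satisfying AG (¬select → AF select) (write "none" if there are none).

States satisfying ¬select → AF select: {Change, Dispense, Refund, Select, Coin}.
States satisfying AG (¬select → AF select): {Change, Dispense, Select}.

{Change, Dispense, Select}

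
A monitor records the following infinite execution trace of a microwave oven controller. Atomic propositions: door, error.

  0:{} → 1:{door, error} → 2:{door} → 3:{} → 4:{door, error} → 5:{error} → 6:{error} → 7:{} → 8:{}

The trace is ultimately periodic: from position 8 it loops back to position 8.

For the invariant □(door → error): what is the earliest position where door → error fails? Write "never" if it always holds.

Check door → error at each position in order: 0 ✓, 1 ✓.
At position 2 the labels are {door}, so door → error is false there. This is the first violation.

2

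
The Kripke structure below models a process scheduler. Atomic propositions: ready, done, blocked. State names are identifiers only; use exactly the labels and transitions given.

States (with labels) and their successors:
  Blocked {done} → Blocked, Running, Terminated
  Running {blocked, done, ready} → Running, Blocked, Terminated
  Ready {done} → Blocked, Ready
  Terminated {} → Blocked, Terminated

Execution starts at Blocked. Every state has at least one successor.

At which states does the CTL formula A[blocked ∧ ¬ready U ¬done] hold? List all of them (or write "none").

{Terminated}

States satisfying blocked ∧ ¬ready: ∅.
States satisfying ¬done: {Terminated}.
States satisfying A[blocked ∧ ¬ready U ¬done]: {Terminated}.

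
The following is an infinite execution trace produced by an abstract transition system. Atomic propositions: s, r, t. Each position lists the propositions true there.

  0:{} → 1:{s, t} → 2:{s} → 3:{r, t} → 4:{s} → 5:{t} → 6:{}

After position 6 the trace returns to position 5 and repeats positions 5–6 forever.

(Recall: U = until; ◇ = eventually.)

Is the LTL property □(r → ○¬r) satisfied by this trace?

Holds

r → ○¬r holds at every position 0..6, and those are all positions ever visited, so □(r → ○¬r) holds.
Positions where r holds: 3.
Check ○¬r at each: 3→ok.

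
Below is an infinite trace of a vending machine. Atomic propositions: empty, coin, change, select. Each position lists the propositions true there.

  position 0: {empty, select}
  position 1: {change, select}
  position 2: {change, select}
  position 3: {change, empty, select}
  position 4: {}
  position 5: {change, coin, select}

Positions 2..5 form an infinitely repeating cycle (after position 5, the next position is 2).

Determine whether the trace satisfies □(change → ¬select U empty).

No

change → ¬select U empty must hold at every position from 0 onward. It fails at position 1, so □(change → ¬select U empty) is false.
Positions where change holds: 1, 2, 3, 5.
Check ¬select U empty at each: 1→fails, 2→fails, 3→ok, 5→fails.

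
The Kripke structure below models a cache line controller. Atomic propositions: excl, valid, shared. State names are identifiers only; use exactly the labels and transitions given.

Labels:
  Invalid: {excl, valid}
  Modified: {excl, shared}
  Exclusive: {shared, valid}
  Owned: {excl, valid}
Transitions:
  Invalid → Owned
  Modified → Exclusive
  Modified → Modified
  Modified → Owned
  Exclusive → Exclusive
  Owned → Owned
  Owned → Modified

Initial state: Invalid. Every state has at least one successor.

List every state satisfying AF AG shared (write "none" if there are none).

States satisfying AG shared: {Exclusive}.
States satisfying AF AG shared: {Exclusive}.

{Exclusive}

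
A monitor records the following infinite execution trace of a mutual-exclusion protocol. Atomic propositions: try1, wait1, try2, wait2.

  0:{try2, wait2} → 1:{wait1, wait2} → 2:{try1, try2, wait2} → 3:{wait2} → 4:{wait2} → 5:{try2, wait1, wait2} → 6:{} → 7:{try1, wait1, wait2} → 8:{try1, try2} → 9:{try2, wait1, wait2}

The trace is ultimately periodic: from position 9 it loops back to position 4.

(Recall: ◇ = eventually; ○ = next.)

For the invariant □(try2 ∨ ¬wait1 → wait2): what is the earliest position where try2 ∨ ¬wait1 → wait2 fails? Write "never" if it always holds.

6

Check try2 ∨ ¬wait1 → wait2 at each position in order: 0 ✓, 1 ✓, 2 ✓, 3 ✓, 4 ✓, 5 ✓.
At position 6 the labels are {}, so try2 ∨ ¬wait1 → wait2 is false there. This is the first violation.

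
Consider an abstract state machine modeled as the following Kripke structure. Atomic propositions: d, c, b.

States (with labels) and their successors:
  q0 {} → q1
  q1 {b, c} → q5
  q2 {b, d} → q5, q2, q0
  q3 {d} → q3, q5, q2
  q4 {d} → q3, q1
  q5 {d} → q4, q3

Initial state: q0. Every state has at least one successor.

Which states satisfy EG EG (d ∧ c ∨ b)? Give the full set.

States satisfying EG (d ∧ c ∨ b): {q2}.
States satisfying EG EG (d ∧ c ∨ b): {q2}.

{q2}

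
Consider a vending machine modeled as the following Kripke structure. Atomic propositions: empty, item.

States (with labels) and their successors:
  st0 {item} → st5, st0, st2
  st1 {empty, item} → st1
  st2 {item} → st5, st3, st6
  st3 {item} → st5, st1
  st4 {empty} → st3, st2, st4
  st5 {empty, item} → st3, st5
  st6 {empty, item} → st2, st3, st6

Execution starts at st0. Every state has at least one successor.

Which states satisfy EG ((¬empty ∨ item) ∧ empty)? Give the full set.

States satisfying (¬empty ∨ item) ∧ empty: {st1, st5, st6}.
States satisfying EG ((¬empty ∨ item) ∧ empty): {st1, st5, st6}.

{st1, st5, st6}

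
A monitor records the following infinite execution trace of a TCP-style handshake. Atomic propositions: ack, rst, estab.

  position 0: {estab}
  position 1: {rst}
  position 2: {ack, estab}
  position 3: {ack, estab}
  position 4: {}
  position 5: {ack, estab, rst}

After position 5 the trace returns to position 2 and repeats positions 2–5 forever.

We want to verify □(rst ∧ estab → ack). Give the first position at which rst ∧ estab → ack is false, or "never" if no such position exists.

rst ∧ estab → ack holds at every position 0..5, and those are all the positions the trace ever visits, so the invariant □(rst ∧ estab → ack) is never violated.

never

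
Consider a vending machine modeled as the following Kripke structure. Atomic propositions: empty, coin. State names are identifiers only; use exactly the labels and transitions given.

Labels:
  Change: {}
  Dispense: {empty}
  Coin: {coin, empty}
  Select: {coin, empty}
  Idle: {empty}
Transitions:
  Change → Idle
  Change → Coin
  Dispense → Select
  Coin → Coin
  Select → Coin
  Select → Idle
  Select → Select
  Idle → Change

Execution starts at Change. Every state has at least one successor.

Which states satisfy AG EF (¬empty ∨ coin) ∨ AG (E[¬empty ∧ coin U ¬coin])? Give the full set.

States satisfying EF (¬empty ∨ coin): {Change, Dispense, Coin, Select, Idle}.
States satisfying AG EF (¬empty ∨ coin): {Change, Dispense, Coin, Select, Idle}.
States satisfying E[¬empty ∧ coin U ¬coin]: {Change, Dispense, Idle}.
States satisfying AG (E[¬empty ∧ coin U ¬coin]): ∅.
States satisfying AG EF (¬empty ∨ coin) ∨ AG (E[¬empty ∧ coin U ¬coin]): {Change, Dispense, Coin, Select, Idle}.

{Change, Dispense, Coin, Select, Idle}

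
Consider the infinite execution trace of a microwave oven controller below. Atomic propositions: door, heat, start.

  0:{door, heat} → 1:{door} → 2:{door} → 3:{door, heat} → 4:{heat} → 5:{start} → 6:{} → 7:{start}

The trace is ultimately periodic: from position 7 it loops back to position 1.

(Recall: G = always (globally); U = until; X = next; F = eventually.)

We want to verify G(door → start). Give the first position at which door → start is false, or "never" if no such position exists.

0

At position 0 the labels are {door, heat}, so door → start is false there. This is the first violation.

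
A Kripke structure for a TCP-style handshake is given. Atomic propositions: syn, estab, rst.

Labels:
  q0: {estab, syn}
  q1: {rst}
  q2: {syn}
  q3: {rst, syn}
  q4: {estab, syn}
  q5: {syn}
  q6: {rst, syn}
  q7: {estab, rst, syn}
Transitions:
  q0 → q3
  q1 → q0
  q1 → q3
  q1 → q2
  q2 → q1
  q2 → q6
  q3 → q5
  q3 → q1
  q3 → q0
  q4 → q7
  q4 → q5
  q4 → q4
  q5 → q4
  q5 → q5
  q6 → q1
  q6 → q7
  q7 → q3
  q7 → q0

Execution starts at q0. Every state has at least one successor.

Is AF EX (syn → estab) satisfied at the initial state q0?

States satisfying EX (syn → estab): {q1, q2, q3, q4, q5, q6, q7}.
States satisfying AF EX (syn → estab): {q0, q1, q2, q3, q4, q5, q6, q7}.
q0 ∈ Sat(AF EX (syn → estab)).

Holds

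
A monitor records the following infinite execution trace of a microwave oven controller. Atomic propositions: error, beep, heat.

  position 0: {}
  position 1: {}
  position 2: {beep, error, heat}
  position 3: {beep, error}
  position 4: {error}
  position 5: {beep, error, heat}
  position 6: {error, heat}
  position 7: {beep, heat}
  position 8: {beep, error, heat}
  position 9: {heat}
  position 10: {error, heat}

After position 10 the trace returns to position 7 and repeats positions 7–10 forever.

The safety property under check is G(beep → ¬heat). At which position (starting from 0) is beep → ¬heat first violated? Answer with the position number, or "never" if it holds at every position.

Check beep → ¬heat at each position in order: 0 ✓, 1 ✓.
At position 2 the labels are {beep, error, heat}, so beep → ¬heat is false there. This is the first violation.

2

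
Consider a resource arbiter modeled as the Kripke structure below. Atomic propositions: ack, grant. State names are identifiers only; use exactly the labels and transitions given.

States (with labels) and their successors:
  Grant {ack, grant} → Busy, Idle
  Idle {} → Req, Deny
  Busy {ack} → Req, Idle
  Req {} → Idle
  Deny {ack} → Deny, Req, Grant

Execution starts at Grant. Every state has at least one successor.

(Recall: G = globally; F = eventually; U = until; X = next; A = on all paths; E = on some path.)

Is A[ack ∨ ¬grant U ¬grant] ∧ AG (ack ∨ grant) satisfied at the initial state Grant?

Violated

States satisfying ack ∨ ¬grant: {Grant, Idle, Busy, Req, Deny}.
States satisfying ¬grant: {Idle, Busy, Req, Deny}.
States satisfying A[ack ∨ ¬grant U ¬grant]: {Grant, Idle, Busy, Req, Deny}.
States satisfying ack ∨ grant: {Grant, Busy, Deny}.
States satisfying AG (ack ∨ grant): ∅.
States satisfying A[ack ∨ ¬grant U ¬grant] ∧ AG (ack ∨ grant): ∅.
Grant ∉ Sat(A[ack ∨ ¬grant U ¬grant] ∧ AG (ack ∨ grant)).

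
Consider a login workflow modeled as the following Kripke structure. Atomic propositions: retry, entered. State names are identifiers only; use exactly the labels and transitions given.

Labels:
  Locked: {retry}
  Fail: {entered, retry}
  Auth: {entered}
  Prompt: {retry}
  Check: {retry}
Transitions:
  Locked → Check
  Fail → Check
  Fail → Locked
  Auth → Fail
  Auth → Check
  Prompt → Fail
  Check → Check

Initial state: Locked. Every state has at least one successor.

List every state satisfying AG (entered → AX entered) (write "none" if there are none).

States satisfying entered → AX entered: {Locked, Prompt, Check}.
States satisfying AG (entered → AX entered): {Locked, Check}.

{Locked, Check}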